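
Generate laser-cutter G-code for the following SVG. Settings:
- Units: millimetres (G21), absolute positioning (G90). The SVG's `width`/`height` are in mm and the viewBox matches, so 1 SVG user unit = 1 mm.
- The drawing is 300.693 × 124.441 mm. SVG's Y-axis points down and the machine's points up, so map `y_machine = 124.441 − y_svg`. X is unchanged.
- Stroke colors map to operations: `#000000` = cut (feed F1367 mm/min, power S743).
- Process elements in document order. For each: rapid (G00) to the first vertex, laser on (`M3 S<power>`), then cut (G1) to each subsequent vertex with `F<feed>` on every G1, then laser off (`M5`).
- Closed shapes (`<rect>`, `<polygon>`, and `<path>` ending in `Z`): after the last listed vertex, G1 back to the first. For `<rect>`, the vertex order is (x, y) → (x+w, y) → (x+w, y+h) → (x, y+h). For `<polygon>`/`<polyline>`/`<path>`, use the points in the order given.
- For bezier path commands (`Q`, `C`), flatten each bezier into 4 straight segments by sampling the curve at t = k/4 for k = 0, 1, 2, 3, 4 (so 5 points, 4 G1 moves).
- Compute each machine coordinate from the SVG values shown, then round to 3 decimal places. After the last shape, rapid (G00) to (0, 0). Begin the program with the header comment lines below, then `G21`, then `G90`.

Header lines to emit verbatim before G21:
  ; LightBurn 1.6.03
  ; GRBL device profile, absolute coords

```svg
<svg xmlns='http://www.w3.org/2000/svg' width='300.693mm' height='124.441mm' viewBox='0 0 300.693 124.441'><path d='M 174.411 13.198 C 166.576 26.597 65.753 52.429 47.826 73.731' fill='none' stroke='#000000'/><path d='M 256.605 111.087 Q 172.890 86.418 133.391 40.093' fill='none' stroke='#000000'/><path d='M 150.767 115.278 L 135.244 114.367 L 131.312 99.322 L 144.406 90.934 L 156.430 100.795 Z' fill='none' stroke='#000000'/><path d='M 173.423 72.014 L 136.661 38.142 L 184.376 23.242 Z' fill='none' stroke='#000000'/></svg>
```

Since the viewBox matches the mm dimensions, user units are millimetres directly. The only transform is the Y-flip y_m = 124.441 − y_svg.

Shape 1 is a cubic bezier drawn with `<path>`. Its stroke #000000 means cut at S743, F1367. After flipping Y the toolpath is (174.411,111.243) → (153.848,99.128) → (114.903,83.940) → (74.066,67.271) → (47.826,50.710).

Shape 2 is a quadratic bezier drawn with `<path>`. Its stroke #000000 means cut at S743, F1367. After flipping Y the toolpath is (256.605,13.354) → (217.511,27.042) → (183.944,43.437) → (155.904,62.539) → (133.391,84.348).

Shape 3 is a regular polygon drawn with `<path>`. Its stroke #000000 means cut at S743, F1367. After flipping Y the toolpath is (150.767,9.163) → (135.244,10.074) → (131.312,25.119) → (144.406,33.507) → (156.430,23.646) → (150.767,9.163), returning to the start.

Shape 4 is a regular polygon drawn with `<path>`. Its stroke #000000 means cut at S743, F1367. After flipping Y the toolpath is (173.423,52.427) → (136.661,86.299) → (184.376,101.199) → (173.423,52.427), returning to the start.

; LightBurn 1.6.03
; GRBL device profile, absolute coords
G21
G90
G00 X174.411 Y111.243
M3 S743
G1 X153.848 Y99.128 F1367
G1 X114.903 Y83.940 F1367
G1 X74.066 Y67.271 F1367
G1 X47.826 Y50.710 F1367
M5
G00 X256.605 Y13.354
M3 S743
G1 X217.511 Y27.042 F1367
G1 X183.944 Y43.437 F1367
G1 X155.904 Y62.539 F1367
G1 X133.391 Y84.348 F1367
M5
G00 X150.767 Y9.163
M3 S743
G1 X135.244 Y10.074 F1367
G1 X131.312 Y25.119 F1367
G1 X144.406 Y33.507 F1367
G1 X156.430 Y23.646 F1367
G1 X150.767 Y9.163 F1367
M5
G00 X173.423 Y52.427
M3 S743
G1 X136.661 Y86.299 F1367
G1 X184.376 Y101.199 F1367
G1 X173.423 Y52.427 F1367
M5
G00 X0.000 Y0.000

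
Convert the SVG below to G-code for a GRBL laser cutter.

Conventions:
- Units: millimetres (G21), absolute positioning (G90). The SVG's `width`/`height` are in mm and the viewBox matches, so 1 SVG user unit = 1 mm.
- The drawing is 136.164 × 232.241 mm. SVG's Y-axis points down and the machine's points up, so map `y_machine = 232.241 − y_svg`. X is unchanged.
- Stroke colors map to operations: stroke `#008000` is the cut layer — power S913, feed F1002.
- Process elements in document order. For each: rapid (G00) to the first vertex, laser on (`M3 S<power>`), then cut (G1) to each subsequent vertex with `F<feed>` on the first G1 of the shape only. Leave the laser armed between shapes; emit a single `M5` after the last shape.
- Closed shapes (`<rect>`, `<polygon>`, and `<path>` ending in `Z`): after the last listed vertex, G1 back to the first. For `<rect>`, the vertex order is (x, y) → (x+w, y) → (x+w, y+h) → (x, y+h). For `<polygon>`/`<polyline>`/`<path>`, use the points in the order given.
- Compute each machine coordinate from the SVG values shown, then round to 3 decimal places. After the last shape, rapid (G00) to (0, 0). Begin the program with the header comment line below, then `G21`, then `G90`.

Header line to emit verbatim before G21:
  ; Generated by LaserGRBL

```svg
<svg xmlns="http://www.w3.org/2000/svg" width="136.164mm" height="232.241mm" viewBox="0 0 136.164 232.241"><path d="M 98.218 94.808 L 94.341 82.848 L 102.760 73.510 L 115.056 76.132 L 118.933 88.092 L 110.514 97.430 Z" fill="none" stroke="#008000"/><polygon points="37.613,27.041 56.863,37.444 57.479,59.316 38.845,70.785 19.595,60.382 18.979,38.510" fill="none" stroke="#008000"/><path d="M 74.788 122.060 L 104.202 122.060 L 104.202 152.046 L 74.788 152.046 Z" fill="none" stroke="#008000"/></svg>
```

viewBox `0 0 136.164 232.241` with mm width/height → 1 unit = 1 mm. Flip: y_m = 232.241 − y_svg.

**Shape 1** — `<path>` regular polygon, stroke `#008000` → cut (S913, F1002). Machine vertices: (98.218,137.433) → (94.341,149.393) → (102.760,158.731) → (115.056,156.109) → (118.933,144.149) → (110.514,134.811) → (98.218,137.433). Closed: final G1 returns to the first vertex.

**Shape 2** — `<polygon>` regular polygon, stroke `#008000` → cut (S913, F1002). Machine vertices: (37.613,205.200) → (56.863,194.797) → (57.479,172.925) → (38.845,161.456) → (19.595,171.859) → (18.979,193.731) → (37.613,205.200). Closed: final G1 returns to the first vertex.

**Shape 3** — `<path>` rectangle, stroke `#008000` → cut (S913, F1002). Machine vertices: (74.788,110.181) → (104.202,110.181) → (104.202,80.195) → (74.788,80.195) → (74.788,110.181). Closed: final G1 returns to the first vertex.

; Generated by LaserGRBL
G21
G90
G00 X98.218 Y137.433
M3 S913
G1 X94.341 Y149.393 F1002
G1 X102.760 Y158.731
G1 X115.056 Y156.109
G1 X118.933 Y144.149
G1 X110.514 Y134.811
G1 X98.218 Y137.433
G00 X37.613 Y205.200
M3 S913
G1 X56.863 Y194.797 F1002
G1 X57.479 Y172.925
G1 X38.845 Y161.456
G1 X19.595 Y171.859
G1 X18.979 Y193.731
G1 X37.613 Y205.200
G00 X74.788 Y110.181
M3 S913
G1 X104.202 Y110.181 F1002
G1 X104.202 Y80.195
G1 X74.788 Y80.195
G1 X74.788 Y110.181
M5
G00 X0.000 Y0.000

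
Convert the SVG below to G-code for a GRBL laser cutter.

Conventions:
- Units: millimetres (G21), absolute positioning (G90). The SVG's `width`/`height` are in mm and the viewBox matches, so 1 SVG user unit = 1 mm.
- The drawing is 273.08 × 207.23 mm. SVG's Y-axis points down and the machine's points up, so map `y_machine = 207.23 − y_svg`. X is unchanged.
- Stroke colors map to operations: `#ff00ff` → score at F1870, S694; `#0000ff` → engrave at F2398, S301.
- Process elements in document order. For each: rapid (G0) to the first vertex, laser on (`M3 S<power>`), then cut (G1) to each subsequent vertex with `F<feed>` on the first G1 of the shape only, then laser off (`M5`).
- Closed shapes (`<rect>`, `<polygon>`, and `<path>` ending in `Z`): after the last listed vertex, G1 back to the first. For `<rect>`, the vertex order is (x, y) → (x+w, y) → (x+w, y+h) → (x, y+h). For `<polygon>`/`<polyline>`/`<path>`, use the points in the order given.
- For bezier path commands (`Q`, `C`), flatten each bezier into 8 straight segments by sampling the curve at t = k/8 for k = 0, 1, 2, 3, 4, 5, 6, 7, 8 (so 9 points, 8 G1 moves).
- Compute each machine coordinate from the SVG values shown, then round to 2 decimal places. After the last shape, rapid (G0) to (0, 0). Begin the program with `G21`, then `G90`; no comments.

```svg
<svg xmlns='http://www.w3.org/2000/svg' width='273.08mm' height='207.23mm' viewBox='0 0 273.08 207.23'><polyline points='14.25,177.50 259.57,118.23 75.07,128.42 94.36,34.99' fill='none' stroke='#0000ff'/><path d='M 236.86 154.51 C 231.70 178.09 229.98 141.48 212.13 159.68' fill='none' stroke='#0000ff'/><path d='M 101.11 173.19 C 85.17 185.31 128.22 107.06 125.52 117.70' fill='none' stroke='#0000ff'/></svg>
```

G21
G90
G0 X14.25 Y29.73
M3 S301
G1 X259.57 Y89.00 F2398
G1 X75.07 Y78.81
G1 X94.36 Y172.24
M5
G0 X236.86 Y52.72
M3 S301
G1 X235.05 Y46.47 F2398
G1 X233.33 Y44.52
G1 X231.47 Y45.52
G1 X229.25 Y48.12
G1 X226.44 Y50.97
G1 X222.80 Y52.72
G1 X218.11 Y52.03
G1 X212.13 Y47.55
M5
G0 X101.11 Y34.04
M3 S301
G1 X97.69 Y33.38 F2398
G1 X98.58 Y39.09
G1 X102.54 Y49.08
G1 X108.35 Y61.23
G1 X114.78 Y73.45
G1 X120.60 Y83.64
G1 X124.59 Y89.70
G1 X125.52 Y89.53
M5
G0 X0.00 Y0.00

1 u = 1 mm; y_m = 207.23 − y.

[1] `<polyline>` open polyline, #0000ff→engrave S301 F2398: (14.25,29.73) → (259.57,89.00) → (75.07,78.81) → (94.36,172.24)

[2] `<path>` cubic bezier, #0000ff→engrave S301 F2398: (236.86,52.72) → (235.05,46.47) → (233.33,44.52) → (231.47,45.52) → (229.25,48.12) → (226.44,50.97) → (222.80,52.72) → (218.11,52.03) → (212.13,47.55)

[3] `<path>` cubic bezier, #0000ff→engrave S301 F2398: (101.11,34.04) → (97.69,33.38) → (98.58,39.09) → (102.54,49.08) → (108.35,61.23) → (114.78,73.45) → (120.60,83.64) → (124.59,89.70) → (125.52,89.53)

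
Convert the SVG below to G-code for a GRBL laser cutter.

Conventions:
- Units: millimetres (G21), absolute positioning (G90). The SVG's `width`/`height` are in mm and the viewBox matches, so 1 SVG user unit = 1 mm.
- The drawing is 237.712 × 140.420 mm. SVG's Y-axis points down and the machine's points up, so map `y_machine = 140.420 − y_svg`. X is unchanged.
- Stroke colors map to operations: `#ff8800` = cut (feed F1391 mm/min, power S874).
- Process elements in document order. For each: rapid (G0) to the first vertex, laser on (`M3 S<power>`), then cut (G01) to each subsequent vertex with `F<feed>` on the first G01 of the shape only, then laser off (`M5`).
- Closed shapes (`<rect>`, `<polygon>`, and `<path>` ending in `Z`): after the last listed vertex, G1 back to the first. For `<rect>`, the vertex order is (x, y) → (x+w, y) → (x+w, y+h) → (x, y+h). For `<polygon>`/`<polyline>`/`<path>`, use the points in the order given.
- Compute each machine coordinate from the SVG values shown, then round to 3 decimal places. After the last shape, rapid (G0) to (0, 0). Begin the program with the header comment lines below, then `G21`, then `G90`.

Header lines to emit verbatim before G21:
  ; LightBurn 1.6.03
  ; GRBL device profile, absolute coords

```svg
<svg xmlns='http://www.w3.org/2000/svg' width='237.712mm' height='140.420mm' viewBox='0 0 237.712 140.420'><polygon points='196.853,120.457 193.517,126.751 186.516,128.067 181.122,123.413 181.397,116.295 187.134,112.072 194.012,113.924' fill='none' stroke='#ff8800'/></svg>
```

; LightBurn 1.6.03
; GRBL device profile, absolute coords
G21
G90
G0 X196.853 Y19.963
M3 S874
G01 X193.517 Y13.669 F1391
G01 X186.516 Y12.353
G01 X181.122 Y17.007
G01 X181.397 Y24.125
G01 X187.134 Y28.348
G01 X194.012 Y26.496
G01 X196.853 Y19.963
M5
G0 X0.000 Y0.000

1 u = 1 mm; y_m = 140.420 − y.

[1] `<polygon>` regular polygon, #ff8800→cut S874 F1391: (196.853,19.963) → (193.517,13.669) → (186.516,12.353) → (181.122,17.007) → (181.397,24.125) → (187.134,28.348) → (194.012,26.496) → (196.853,19.963) (closed)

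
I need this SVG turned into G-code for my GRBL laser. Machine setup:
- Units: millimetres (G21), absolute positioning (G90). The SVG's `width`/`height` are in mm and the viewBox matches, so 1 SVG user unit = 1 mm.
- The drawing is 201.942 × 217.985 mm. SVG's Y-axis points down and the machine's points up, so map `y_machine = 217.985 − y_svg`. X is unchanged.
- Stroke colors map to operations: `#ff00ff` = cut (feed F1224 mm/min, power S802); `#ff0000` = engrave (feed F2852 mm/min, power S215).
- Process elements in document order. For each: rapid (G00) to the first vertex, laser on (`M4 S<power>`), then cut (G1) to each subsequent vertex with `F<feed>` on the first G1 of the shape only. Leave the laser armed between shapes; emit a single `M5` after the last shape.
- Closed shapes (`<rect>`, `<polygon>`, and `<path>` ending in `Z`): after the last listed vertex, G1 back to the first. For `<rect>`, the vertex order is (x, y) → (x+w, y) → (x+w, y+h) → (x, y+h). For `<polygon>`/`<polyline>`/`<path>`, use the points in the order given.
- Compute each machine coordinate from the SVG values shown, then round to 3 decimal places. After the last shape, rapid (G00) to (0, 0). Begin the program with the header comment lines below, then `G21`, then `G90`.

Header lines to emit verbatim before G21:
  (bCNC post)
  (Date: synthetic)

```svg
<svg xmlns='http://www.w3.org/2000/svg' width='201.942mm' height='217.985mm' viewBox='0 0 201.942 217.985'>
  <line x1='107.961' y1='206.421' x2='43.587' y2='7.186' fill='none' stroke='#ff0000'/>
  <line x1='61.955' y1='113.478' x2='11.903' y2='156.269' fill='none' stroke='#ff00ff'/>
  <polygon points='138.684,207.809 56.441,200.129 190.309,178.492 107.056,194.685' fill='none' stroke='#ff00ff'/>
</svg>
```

(bCNC post)
(Date: synthetic)
G21
G90
G00 X107.961 Y11.564
M4 S215
G1 X43.587 Y210.799 F2852
G00 X61.955 Y104.507
M4 S802
G1 X11.903 Y61.716 F1224
G00 X138.684 Y10.176
M4 S802
G1 X56.441 Y17.856 F1224
G1 X190.309 Y39.493
G1 X107.056 Y23.300
G1 X138.684 Y10.176
M5
G00 X0.000 Y0.000

viewBox `0 0 201.942 217.985` with mm width/height → 1 unit = 1 mm. Flip: y_m = 217.985 − y_svg.

**Shape 1** — `<line>` line segment, stroke `#ff0000` → engrave (S215, F2852). Machine vertices: (107.961,11.564) → (43.587,210.799). Open path.

**Shape 2** — `<line>` line segment, stroke `#ff00ff` → cut (S802, F1224). Machine vertices: (61.955,104.507) → (11.903,61.716). Open path.

**Shape 3** — `<polygon>` closed polygon, stroke `#ff00ff` → cut (S802, F1224). Machine vertices: (138.684,10.176) → (56.441,17.856) → (190.309,39.493) → (107.056,23.300) → (138.684,10.176). Closed: final G1 returns to the first vertex.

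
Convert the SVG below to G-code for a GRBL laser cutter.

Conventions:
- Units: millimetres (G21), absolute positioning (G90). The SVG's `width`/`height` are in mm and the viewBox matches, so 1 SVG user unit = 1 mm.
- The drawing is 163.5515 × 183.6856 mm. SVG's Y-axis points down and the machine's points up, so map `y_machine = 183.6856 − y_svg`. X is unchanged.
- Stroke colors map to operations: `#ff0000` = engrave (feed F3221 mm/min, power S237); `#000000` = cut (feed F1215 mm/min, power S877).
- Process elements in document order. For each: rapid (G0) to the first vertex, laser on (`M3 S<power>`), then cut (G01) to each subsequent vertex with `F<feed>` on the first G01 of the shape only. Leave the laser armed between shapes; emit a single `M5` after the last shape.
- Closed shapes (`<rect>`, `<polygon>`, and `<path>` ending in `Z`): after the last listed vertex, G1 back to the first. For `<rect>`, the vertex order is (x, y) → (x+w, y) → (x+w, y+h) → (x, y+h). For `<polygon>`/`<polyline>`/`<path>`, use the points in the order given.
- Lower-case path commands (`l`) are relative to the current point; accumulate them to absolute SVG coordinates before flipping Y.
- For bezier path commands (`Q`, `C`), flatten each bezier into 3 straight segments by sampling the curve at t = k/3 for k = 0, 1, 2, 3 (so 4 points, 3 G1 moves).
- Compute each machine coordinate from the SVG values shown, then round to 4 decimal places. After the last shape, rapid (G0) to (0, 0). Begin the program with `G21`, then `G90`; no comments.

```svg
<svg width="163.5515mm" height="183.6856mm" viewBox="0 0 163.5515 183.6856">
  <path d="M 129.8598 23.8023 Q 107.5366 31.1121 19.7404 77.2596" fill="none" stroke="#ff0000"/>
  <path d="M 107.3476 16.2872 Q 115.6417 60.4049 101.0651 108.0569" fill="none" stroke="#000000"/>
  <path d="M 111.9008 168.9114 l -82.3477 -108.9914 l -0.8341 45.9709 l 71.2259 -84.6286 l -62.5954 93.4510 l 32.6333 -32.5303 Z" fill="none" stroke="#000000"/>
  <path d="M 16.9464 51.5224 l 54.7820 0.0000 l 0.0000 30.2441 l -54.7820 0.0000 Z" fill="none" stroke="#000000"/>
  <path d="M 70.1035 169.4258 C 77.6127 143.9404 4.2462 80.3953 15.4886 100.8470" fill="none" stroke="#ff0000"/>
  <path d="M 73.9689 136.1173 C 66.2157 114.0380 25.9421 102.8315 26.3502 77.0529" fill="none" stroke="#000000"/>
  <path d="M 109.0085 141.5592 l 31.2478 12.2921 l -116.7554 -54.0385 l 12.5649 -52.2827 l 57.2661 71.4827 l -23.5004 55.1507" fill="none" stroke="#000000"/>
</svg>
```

G21
G90
G0 X129.8598 Y159.8833
M3 S237
G01 X107.7029 Y150.6948 F3221
G01 X70.9964 Y132.8757
G01 X19.7404 Y106.4260
G0 X107.3476 Y167.3984
M3 S877
G01 X110.3358 Y137.5939 F1215
G01 X108.2416 Y107.0040
G01 X101.0651 Y75.6287
G0 X111.9008 Y14.7742
M3 S877
G01 X29.5531 Y123.7656 F1215
G01 X28.7190 Y77.7947
G01 X99.9449 Y162.4233
G01 X37.3495 Y68.9723
G01 X69.9828 Y101.5026
G01 X111.9008 Y14.7742
G0 X16.9464 Y132.1632
M3 S877
G01 X71.7284 Y132.1632 F1215
G01 X71.7284 Y101.9191
G01 X16.9464 Y101.9191
G01 X16.9464 Y132.1632
G0 X70.1035 Y14.2598
M3 S237
G01 X56.7832 Y47.9112 F3221
G01 X26.3201 Y79.8120
G01 X15.4886 Y82.8386
G0 X73.9689 Y47.5683
M3 S877
G01 X58.0868 Y66.9657 F1215
G01 X36.7915 Y84.7691
G01 X26.3502 Y106.6327
G0 X109.0085 Y42.1264
M3 S877
G01 X140.2563 Y29.8343 F1215
G01 X23.5009 Y83.8728
G01 X36.0658 Y136.1555
G01 X93.3319 Y64.6728
G01 X69.8315 Y9.5221
M5
G0 X0.0000 Y0.0000

viewBox `0 0 163.5515 183.6856` with mm width/height → 1 unit = 1 mm. Flip: y_m = 183.6856 − y_svg.

**Shape 1** — `<path>` quadratic bezier, stroke `#ff0000` → engrave (S237, F3221). Control points (SVG): P0=(129.8598,23.8023), P1=(107.5366,31.1121), P2=(19.7404,77.2596); sampled at t=k/3. Machine vertices: (129.8598,159.8833) → (107.7029,150.6948) → (70.9964,132.8757) → (19.7404,106.4260). Open path.

**Shape 2** — `<path>` quadratic bezier, stroke `#000000` → cut (S877, F1215). Control points (SVG): P0=(107.3476,16.2872), P1=(115.6417,60.4049), P2=(101.0651,108.0569); sampled at t=k/3. Machine vertices: (107.3476,167.3984) → (110.3358,137.5939) → (108.2416,107.0040) → (101.0651,75.6287). Open path.

**Shape 3** — `<path>` closed polygon, stroke `#000000` → cut (S877, F1215). Machine vertices: (111.9008,14.7742) → (29.5531,123.7656) → (28.7190,77.7947) → (99.9449,162.4233) → (37.3495,68.9723) → (69.9828,101.5026) → (111.9008,14.7742). Closed: final G1 returns to the first vertex.

**Shape 4** — `<path>` rectangle, stroke `#000000` → cut (S877, F1215). Machine vertices: (16.9464,132.1632) → (71.7284,132.1632) → (71.7284,101.9191) → (16.9464,101.9191) → (16.9464,132.1632). Closed: final G1 returns to the first vertex.

**Shape 5** — `<path>` cubic bezier, stroke `#ff0000` → engrave (S237, F3221). Control points (SVG): P0=(70.1035,169.4258), P1=(77.6127,143.9404), P2=(4.2462,80.3953), P3=(15.4886,100.8470); sampled at t=k/3. Machine vertices: (70.1035,14.2598) → (56.7832,47.9112) → (26.3201,79.8120) → (15.4886,82.8386). Open path.

**Shape 6** — `<path>` cubic bezier, stroke `#000000` → cut (S877, F1215). Control points (SVG): P0=(73.9689,136.1173), P1=(66.2157,114.0380), P2=(25.9421,102.8315), P3=(26.3502,77.0529); sampled at t=k/3. Machine vertices: (73.9689,47.5683) → (58.0868,66.9657) → (36.7915,84.7691) → (26.3502,106.6327). Open path.

**Shape 7** — `<path>` open polyline, stroke `#000000` → cut (S877, F1215). Machine vertices: (109.0085,42.1264) → (140.2563,29.8343) → (23.5009,83.8728) → (36.0658,136.1555) → (93.3319,64.6728) → (69.8315,9.5221). Open path.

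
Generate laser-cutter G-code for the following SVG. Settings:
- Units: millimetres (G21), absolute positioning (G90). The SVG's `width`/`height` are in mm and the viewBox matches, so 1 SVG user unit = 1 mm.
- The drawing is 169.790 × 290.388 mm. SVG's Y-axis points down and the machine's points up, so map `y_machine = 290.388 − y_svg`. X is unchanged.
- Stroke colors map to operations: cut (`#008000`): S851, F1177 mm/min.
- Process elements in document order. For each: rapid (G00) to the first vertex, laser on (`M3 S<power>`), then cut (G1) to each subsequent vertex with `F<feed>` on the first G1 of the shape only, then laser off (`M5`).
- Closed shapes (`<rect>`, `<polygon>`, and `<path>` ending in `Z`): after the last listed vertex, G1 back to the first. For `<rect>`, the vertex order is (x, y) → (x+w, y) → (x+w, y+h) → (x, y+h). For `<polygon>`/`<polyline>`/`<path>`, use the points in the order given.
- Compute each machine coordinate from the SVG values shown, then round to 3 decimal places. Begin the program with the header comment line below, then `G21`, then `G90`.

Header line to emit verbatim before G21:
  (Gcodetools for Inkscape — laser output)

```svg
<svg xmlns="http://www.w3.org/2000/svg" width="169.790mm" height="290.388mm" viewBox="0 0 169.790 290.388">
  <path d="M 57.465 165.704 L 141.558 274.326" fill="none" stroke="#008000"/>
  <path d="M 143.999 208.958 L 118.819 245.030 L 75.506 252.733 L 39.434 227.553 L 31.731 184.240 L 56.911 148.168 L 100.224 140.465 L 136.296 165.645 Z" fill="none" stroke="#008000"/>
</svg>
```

(Gcodetools for Inkscape — laser output)
G21
G90
G00 X57.465 Y124.684
M3 S851
G1 X141.558 Y16.062 F1177
M5
G00 X143.999 Y81.430
M3 S851
G1 X118.819 Y45.358 F1177
G1 X75.506 Y37.655
G1 X39.434 Y62.835
G1 X31.731 Y106.148
G1 X56.911 Y142.220
G1 X100.224 Y149.923
G1 X136.296 Y124.743
G1 X143.999 Y81.430
M5

Since the viewBox matches the mm dimensions, user units are millimetres directly. The only transform is the Y-flip y_m = 290.388 − y_svg.

Shape 1 is a line segment drawn with `<path>`. Its stroke #008000 means cut at S851, F1177. After flipping Y the toolpath is (57.465,124.684) → (141.558,16.062).

Shape 2 is a regular polygon drawn with `<path>`. Its stroke #008000 means cut at S851, F1177. After flipping Y the toolpath is (143.999,81.430) → (118.819,45.358) → (75.506,37.655) → (39.434,62.835) → (31.731,106.148) → (56.911,142.220) → (100.224,149.923) → (136.296,124.743) → (143.999,81.430), returning to the start.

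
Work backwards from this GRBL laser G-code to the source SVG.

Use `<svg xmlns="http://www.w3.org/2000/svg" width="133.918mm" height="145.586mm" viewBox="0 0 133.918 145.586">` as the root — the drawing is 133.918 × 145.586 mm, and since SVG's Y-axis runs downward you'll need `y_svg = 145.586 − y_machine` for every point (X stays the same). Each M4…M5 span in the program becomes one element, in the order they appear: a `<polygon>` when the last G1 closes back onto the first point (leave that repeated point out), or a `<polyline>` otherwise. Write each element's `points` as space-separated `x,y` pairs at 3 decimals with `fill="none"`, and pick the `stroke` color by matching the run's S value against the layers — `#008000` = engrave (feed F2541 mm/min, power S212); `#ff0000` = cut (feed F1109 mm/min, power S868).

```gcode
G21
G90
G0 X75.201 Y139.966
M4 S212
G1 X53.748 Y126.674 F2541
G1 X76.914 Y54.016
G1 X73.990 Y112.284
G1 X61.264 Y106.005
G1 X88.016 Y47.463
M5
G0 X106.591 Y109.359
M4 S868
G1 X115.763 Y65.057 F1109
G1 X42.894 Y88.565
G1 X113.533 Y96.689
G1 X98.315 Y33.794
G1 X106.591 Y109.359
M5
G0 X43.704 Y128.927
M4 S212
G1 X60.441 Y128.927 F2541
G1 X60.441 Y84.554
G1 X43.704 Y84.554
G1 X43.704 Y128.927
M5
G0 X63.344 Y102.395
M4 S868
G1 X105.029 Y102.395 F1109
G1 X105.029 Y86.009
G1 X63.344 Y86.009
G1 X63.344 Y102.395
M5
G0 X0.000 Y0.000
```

y_svg = 145.586 − y_m.

[1] S212→`#008000` (engrave); open run; points: 75.201,5.620 53.748,18.912 76.914,91.570 73.990,33.302 61.264,39.581 88.016,98.123

[2] S868→`#ff0000` (cut); closed run; points: 106.591,36.227 115.763,80.529 42.894,57.021 113.533,48.897 98.315,111.792

[3] S212→`#008000` (engrave); closed run; points: 43.704,16.659 60.441,16.659 60.441,61.032 43.704,61.032

[4] S868→`#ff0000` (cut); closed run; points: 63.344,43.191 105.029,43.191 105.029,59.577 63.344,59.577

<svg xmlns="http://www.w3.org/2000/svg" width="133.918mm" height="145.586mm" viewBox="0 0 133.918 145.586">
  <polyline points="75.201,5.620 53.748,18.912 76.914,91.570 73.990,33.302 61.264,39.581 88.016,98.123" fill="none" stroke="#008000"/>
  <polygon points="106.591,36.227 115.763,80.529 42.894,57.021 113.533,48.897 98.315,111.792" fill="none" stroke="#ff0000"/>
  <polygon points="43.704,16.659 60.441,16.659 60.441,61.032 43.704,61.032" fill="none" stroke="#008000"/>
  <polygon points="63.344,43.191 105.029,43.191 105.029,59.577 63.344,59.577" fill="none" stroke="#ff0000"/>
</svg>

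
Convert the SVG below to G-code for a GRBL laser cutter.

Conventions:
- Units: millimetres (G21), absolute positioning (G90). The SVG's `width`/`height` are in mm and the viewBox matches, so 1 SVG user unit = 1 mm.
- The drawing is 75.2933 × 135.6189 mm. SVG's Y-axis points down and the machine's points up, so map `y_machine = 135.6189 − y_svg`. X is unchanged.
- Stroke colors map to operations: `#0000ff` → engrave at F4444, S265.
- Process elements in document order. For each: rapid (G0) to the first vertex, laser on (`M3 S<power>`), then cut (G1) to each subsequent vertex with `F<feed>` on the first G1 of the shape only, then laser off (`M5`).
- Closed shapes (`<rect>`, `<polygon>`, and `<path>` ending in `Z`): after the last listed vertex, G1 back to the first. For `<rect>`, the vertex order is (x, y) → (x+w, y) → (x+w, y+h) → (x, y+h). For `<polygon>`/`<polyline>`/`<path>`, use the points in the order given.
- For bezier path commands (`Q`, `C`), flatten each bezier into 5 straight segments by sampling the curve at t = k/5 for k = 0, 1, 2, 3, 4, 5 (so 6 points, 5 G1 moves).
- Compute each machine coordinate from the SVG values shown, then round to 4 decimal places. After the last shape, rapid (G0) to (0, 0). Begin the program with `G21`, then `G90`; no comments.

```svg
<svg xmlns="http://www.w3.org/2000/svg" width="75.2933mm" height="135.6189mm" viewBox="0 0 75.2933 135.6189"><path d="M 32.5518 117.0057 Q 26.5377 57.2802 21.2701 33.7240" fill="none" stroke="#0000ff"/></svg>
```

viewBox `0 0 75.2933 135.6189` with mm width/height → 1 unit = 1 mm. Flip: y_m = 135.6189 − y_svg.

**Shape 1** — `<path>` quadratic bezier, stroke `#0000ff` → engrave (S265, F4444). Control points (SVG): P0=(32.5518,117.0057), P1=(26.5377,57.2802), P2=(21.2701,33.7240); sampled at t=k/5. Machine vertices: (32.5518,18.6132) → (30.1760,41.0566) → (27.8600,60.6065) → (25.6036,77.2629) → (23.4070,91.0256) → (21.2701,101.8949). Open path.

G21
G90
G0 X32.5518 Y18.6132
M3 S265
G1 X30.1760 Y41.0566 F4444
G1 X27.8600 Y60.6065
G1 X25.6036 Y77.2629
G1 X23.4070 Y91.0256
G1 X21.2701 Y101.8949
M5
G0 X0.0000 Y0.0000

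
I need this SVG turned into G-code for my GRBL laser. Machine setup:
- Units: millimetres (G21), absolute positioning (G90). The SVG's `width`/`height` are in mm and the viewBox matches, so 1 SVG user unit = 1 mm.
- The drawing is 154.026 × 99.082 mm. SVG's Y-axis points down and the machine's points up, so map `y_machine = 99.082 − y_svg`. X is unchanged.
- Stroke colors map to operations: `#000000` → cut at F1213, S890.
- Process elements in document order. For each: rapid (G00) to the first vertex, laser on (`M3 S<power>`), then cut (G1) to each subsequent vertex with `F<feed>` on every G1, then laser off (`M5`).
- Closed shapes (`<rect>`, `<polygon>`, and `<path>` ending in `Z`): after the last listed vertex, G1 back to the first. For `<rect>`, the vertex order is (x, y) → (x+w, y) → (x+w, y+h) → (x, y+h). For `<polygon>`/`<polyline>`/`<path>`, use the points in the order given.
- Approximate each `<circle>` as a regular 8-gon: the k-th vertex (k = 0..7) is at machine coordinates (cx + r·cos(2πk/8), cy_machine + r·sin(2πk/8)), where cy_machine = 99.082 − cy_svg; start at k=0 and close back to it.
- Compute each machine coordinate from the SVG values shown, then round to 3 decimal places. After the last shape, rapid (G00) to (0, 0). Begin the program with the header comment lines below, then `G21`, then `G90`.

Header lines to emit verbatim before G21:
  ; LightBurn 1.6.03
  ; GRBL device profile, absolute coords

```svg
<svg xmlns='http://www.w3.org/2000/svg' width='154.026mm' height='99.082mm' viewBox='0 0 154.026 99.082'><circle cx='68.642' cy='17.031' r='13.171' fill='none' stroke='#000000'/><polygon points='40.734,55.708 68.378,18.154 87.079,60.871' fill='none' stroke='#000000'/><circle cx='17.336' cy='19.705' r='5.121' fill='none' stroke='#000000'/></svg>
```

; LightBurn 1.6.03
; GRBL device profile, absolute coords
G21
G90
G00 X81.813 Y82.051
M3 S890
G1 X77.955 Y91.364 F1213
G1 X68.642 Y95.222 F1213
G1 X59.329 Y91.364 F1213
G1 X55.471 Y82.051 F1213
G1 X59.329 Y72.738 F1213
G1 X68.642 Y68.880 F1213
G1 X77.955 Y72.738 F1213
G1 X81.813 Y82.051 F1213
M5
G00 X40.734 Y43.374
M3 S890
G1 X68.378 Y80.928 F1213
G1 X87.079 Y38.211 F1213
G1 X40.734 Y43.374 F1213
M5
G00 X22.457 Y79.377
M3 S890
G1 X20.957 Y82.998 F1213
G1 X17.336 Y84.498 F1213
G1 X13.715 Y82.998 F1213
G1 X12.215 Y79.377 F1213
G1 X13.715 Y75.756 F1213
G1 X17.336 Y74.256 F1213
G1 X20.957 Y75.756 F1213
G1 X22.457 Y79.377 F1213
M5
G00 X0.000 Y0.000

1 u = 1 mm; y_m = 99.082 − y.

[1] `<circle>` circle, #000000→cut S890 F1213: (81.813,82.051) → (77.955,91.364) → (68.642,95.222) → (59.329,91.364) → (55.471,82.051) → (59.329,72.738) → (68.642,68.880) → (77.955,72.738) → (81.813,82.051) (closed)

[2] `<polygon>` regular polygon, #000000→cut S890 F1213: (40.734,43.374) → (68.378,80.928) → (87.079,38.211) → (40.734,43.374) (closed)

[3] `<circle>` circle, #000000→cut S890 F1213: (22.457,79.377) → (20.957,82.998) → (17.336,84.498) → (13.715,82.998) → (12.215,79.377) → (13.715,75.756) → (17.336,74.256) → (20.957,75.756) → (22.457,79.377) (closed)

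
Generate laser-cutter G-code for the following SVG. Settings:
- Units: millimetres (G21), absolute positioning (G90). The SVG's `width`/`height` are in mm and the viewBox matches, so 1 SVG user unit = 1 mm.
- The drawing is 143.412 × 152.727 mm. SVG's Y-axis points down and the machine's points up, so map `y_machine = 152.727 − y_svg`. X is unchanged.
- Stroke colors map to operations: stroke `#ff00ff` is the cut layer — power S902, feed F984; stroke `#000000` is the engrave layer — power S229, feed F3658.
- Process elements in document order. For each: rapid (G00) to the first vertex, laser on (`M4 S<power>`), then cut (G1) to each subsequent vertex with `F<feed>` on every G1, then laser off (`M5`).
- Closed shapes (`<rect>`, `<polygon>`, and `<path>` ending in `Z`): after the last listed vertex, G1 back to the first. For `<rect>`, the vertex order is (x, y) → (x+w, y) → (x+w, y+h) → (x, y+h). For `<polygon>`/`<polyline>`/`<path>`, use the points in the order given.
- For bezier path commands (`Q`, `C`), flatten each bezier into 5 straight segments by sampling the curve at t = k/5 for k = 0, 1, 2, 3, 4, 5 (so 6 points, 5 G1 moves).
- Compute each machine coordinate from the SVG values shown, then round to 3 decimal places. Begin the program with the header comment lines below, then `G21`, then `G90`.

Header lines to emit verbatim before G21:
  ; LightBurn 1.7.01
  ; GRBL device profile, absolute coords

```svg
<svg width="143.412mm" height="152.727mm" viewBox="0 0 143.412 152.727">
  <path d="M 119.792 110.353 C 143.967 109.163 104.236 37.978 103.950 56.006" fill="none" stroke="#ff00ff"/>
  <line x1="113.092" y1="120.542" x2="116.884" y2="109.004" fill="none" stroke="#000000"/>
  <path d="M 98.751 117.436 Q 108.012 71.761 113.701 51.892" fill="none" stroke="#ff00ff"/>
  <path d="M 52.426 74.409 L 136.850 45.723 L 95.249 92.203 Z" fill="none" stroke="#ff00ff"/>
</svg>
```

; LightBurn 1.7.01
; GRBL device profile, absolute coords
G21
G90
G00 X119.792 Y42.374
M4 S902
G1 X127.455 Y50.214 F984
G1 X124.742 Y67.210 F984
G1 X116.612 Y85.722 F984
G1 X108.028 Y98.106 F984
G1 X103.950 Y96.721 F984
M5
G00 X113.092 Y32.185
M4 S229
G1 X116.884 Y43.723 F3658
M5
G00 X98.751 Y35.291
M4 S902
G1 X102.313 Y52.529 F984
G1 X105.588 Y67.702 F984
G1 X108.578 Y80.811 F984
G1 X111.283 Y91.855 F984
G1 X113.701 Y100.835 F984
M5
G00 X52.426 Y78.318
M4 S902
G1 X136.850 Y107.004 F984
G1 X95.249 Y60.524 F984
G1 X52.426 Y78.318 F984
M5

1 u = 1 mm; y_m = 152.727 − y.

[1] `<path>` cubic bezier, #ff00ff→cut S902 F984: (119.792,42.374) → (127.455,50.214) → (124.742,67.210) → (116.612,85.722) → (108.028,98.106) → (103.950,96.721)

[2] `<line>` line segment, #000000→engrave S229 F3658: (113.092,32.185) → (116.884,43.723)

[3] `<path>` quadratic bezier, #ff00ff→cut S902 F984: (98.751,35.291) → (102.313,52.529) → (105.588,67.702) → (108.578,80.811) → (111.283,91.855) → (113.701,100.835)

[4] `<path>` closed polygon, #ff00ff→cut S902 F984: (52.426,78.318) → (136.850,107.004) → (95.249,60.524) → (52.426,78.318) (closed)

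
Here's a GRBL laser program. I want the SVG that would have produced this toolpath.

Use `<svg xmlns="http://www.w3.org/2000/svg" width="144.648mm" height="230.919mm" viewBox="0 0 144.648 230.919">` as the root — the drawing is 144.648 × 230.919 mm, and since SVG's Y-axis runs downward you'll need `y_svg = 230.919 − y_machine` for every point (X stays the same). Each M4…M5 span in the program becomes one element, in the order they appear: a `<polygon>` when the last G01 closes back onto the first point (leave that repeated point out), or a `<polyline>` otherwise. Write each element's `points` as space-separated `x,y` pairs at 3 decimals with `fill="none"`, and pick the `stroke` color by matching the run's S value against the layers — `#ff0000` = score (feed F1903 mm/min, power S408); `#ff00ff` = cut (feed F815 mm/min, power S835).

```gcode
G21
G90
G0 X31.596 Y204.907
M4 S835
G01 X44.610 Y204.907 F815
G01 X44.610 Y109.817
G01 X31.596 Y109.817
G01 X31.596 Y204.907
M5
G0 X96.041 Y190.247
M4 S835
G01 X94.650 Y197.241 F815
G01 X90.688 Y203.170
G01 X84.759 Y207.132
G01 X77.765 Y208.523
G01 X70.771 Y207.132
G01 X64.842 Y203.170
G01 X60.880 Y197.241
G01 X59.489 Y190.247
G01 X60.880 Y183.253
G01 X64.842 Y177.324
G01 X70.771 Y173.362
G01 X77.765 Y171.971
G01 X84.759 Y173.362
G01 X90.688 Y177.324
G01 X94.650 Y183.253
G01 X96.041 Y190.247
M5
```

y_svg = 230.919 − y_m. Every run uses S835, so all elements get stroke `#ff00ff` (cut).

[1] closed run; points: 31.596,26.012 44.610,26.012 44.610,121.102 31.596,121.102

[2] closed run; points: 96.041,40.672 94.650,33.678 90.688,27.749 84.759,23.787 77.765,22.396 70.771,23.787 64.842,27.749 60.880,33.678 59.489,40.672 60.880,47.666 64.842,53.595 70.771,57.557 77.765,58.948 84.759,57.557 90.688,53.595 94.650,47.666

<svg xmlns="http://www.w3.org/2000/svg" width="144.648mm" height="230.919mm" viewBox="0 0 144.648 230.919">
  <polygon points="31.596,26.012 44.610,26.012 44.610,121.102 31.596,121.102" fill="none" stroke="#ff00ff"/>
  <polygon points="96.041,40.672 94.650,33.678 90.688,27.749 84.759,23.787 77.765,22.396 70.771,23.787 64.842,27.749 60.880,33.678 59.489,40.672 60.880,47.666 64.842,53.595 70.771,57.557 77.765,58.948 84.759,57.557 90.688,53.595 94.650,47.666" fill="none" stroke="#ff00ff"/>
</svg>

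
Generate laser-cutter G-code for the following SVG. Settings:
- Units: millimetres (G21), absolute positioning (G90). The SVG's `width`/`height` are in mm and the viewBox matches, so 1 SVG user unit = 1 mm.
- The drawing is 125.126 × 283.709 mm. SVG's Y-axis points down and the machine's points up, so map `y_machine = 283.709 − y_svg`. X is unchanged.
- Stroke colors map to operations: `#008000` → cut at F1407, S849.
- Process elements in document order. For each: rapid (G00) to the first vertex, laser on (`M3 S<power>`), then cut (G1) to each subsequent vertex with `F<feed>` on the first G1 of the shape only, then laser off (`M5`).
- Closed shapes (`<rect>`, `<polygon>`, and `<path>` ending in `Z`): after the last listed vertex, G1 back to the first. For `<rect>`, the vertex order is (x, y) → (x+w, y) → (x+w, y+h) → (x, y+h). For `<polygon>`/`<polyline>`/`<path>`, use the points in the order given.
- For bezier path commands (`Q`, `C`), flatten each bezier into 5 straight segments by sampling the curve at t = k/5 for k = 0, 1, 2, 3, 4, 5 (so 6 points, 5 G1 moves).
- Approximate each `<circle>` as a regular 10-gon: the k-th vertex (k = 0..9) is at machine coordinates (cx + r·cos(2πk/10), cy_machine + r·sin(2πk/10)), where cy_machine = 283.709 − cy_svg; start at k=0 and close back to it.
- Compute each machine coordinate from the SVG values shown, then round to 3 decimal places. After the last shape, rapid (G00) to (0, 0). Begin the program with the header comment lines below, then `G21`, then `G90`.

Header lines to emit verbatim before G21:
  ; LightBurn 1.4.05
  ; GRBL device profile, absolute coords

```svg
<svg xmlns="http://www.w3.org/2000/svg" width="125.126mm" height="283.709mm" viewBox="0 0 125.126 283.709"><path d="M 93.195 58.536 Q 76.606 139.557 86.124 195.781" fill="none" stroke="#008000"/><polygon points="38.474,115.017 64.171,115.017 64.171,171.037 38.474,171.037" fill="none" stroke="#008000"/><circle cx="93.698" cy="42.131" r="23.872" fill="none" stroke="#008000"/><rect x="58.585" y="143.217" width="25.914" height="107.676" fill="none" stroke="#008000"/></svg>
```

; LightBurn 1.4.05
; GRBL device profile, absolute coords
G21
G90
G00 X93.195 Y225.173
M3 S849
G1 X87.604 Y193.756 F1407
G1 X84.101 Y164.324
G1 X82.687 Y136.875
G1 X83.361 Y111.409
G1 X86.124 Y87.928
M5
G00 X38.474 Y168.692
M3 S849
G1 X64.171 Y168.692 F1407
G1 X64.171 Y112.672
G1 X38.474 Y112.672
G1 X38.474 Y168.692
M5
G00 X117.570 Y241.578
M3 S849
G1 X113.011 Y255.610 F1407
G1 X101.075 Y264.282
G1 X86.321 Y264.282
G1 X74.385 Y255.610
G1 X69.826 Y241.578
G1 X74.385 Y227.546
G1 X86.321 Y218.874
G1 X101.075 Y218.874
G1 X113.011 Y227.546
G1 X117.570 Y241.578
M5
G00 X58.585 Y140.492
M3 S849
G1 X84.499 Y140.492 F1407
G1 X84.499 Y32.816
G1 X58.585 Y32.816
G1 X58.585 Y140.492
M5
G00 X0.000 Y0.000

1 u = 1 mm; y_m = 283.709 − y.

[1] `<path>` quadratic bezier, #008000→cut S849 F1407: (93.195,225.173) → (87.604,193.756) → (84.101,164.324) → (82.687,136.875) → (83.361,111.409) → (86.124,87.928)

[2] `<polygon>` rectangle, #008000→cut S849 F1407: (38.474,168.692) → (64.171,168.692) → (64.171,112.672) → (38.474,112.672) → (38.474,168.692) (closed)

[3] `<circle>` circle, #008000→cut S849 F1407: (117.570,241.578) → (113.011,255.610) → (101.075,264.282) → (86.321,264.282) → (74.385,255.610) → (69.826,241.578) → (74.385,227.546) → (86.321,218.874) → (101.075,218.874) → (113.011,227.546) → (117.570,241.578) (closed)

[4] `<rect>` rectangle, #008000→cut S849 F1407: (58.585,140.492) → (84.499,140.492) → (84.499,32.816) → (58.585,32.816) → (58.585,140.492) (closed)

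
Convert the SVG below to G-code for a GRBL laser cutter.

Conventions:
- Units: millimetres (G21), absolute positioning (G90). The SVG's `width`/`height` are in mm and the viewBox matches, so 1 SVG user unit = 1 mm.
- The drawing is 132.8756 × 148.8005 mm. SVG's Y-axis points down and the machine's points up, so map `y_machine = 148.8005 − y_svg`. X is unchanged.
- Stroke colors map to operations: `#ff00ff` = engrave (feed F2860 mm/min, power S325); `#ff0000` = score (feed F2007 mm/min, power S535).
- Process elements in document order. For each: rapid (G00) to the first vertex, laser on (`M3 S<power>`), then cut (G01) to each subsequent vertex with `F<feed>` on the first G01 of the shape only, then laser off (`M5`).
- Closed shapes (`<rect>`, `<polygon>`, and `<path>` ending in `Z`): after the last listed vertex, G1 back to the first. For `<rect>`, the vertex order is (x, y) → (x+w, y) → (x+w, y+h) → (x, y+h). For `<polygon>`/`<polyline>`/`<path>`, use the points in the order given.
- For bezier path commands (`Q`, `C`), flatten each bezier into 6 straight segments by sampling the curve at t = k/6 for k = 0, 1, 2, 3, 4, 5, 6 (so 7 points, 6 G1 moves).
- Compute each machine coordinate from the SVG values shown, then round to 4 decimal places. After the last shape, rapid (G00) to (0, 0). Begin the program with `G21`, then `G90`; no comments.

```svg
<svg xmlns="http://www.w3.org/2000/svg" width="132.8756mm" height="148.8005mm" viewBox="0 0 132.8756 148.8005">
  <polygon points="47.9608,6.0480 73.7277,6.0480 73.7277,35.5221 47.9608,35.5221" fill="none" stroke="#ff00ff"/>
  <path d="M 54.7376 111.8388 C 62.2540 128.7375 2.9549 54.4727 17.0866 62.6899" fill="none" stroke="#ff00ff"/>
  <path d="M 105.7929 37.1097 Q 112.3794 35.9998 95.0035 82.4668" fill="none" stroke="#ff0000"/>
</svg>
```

Since the viewBox matches the mm dimensions, user units are millimetres directly. The only transform is the Y-flip y_m = 148.8005 − y_svg.

Shape 1 is a rectangle drawn with `<polygon>`. Its stroke #ff00ff means engrave at S325, F2860. After flipping Y the toolpath is (47.9608,142.7525) → (73.7277,142.7525) → (73.7277,113.2784) → (47.9608,113.2784) → (47.9608,142.7525), returning to the start.

Shape 2 is a cubic bezier drawn with `<path>`. Its stroke #ff00ff means engrave at S325, F2860. After flipping Y the toolpath is (54.7376,36.9617) → (53.5771,35.3054) → (45.1765,44.0195) → (33.4314,58.2806) → (22.2375,73.2651) → (15.4907,84.1496) → (17.0866,86.1106).

Shape 3 is a quadratic bezier drawn with `<path>`. Its stroke #ff0000 means score at S535, F2007. After flipping Y the toolpath is (105.7929,111.6908) → (107.3228,110.7392) → (107.5214,107.1444) → (106.3888,100.9065) → (103.9249,92.0254) → (100.1298,80.5011) → (95.0035,66.3337).

G21
G90
G00 X47.9608 Y142.7525
M3 S325
G01 X73.7277 Y142.7525 F2860
G01 X73.7277 Y113.2784
G01 X47.9608 Y113.2784
G01 X47.9608 Y142.7525
M5
G00 X54.7376 Y36.9617
M3 S325
G01 X53.5771 Y35.3054 F2860
G01 X45.1765 Y44.0195
G01 X33.4314 Y58.2806
G01 X22.2375 Y73.2651
G01 X15.4907 Y84.1496
G01 X17.0866 Y86.1106
M5
G00 X105.7929 Y111.6908
M3 S535
G01 X107.3228 Y110.7392 F2007
G01 X107.5214 Y107.1444
G01 X106.3888 Y100.9065
G01 X103.9249 Y92.0254
G01 X100.1298 Y80.5011
G01 X95.0035 Y66.3337
M5
G00 X0.0000 Y0.0000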